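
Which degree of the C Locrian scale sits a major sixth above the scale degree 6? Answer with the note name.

The scale is C Db Eb F Gb Ab Bb.
The scale degree 6 is Ab; a major sixth above that is F — scale degree 4.

F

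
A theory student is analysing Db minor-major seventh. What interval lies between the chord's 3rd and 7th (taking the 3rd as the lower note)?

augmented fifth

DbmM7 is spelled Db-Fb-Ab-C.
So we need the interval from Fb up to C.
5 letter names make it a fifth; at 8 semitones (a half step wider than perfect) the quality is augmented.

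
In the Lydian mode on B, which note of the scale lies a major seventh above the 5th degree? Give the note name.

The scale is B C# D# E# F# G# A#.
The 5th degree is F#; a major seventh above that is E# — scale degree 4.

E#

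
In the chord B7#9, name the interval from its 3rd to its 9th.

The chord tones of B dominant seventh sharp nine are B–D#–F#–A–C##.
So we need the interval from D# up to C##.
Counting 7 letters and 11 half steps from D# gives a major seventh.

major 7th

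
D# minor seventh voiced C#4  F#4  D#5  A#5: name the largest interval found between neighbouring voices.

M6

Adjacent intervals: C#4→F#4 = perfect fourth; F#4→D#5 = major sixth; D#5→A#5 = perfect fifth.
The largest is F#4 to D#5, a major sixth (9 semitones).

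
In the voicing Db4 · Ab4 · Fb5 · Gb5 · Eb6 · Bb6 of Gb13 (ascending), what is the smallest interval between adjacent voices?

Adjacent intervals: Db4→Ab4 = perfect fifth; Ab4→Fb5 = minor sixth; Fb5→Gb5 = major second; Gb5→Eb6 = major sixth; Eb6→Bb6 = perfect fifth.
The smallest is Fb5 to Gb5, a major second (2 semitones).

major second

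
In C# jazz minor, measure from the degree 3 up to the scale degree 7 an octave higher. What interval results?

augmented twelfth

The scale runs C# D# E F# G# A# B#.
So we need the interval from E up to B#.
From E to B#: 20 semitones over a twelfth = augmented.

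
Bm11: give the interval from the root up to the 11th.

perfect eleventh

Spelling the chord: B, D, F#, A, C#, E.
Root = B; 11th = E.
B up to E spans 11 letter names and 17 semitones — a perfect eleventh.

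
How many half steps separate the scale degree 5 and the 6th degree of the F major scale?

The scale is F G A Bb C D E.
C up to D is a major second — 2 semitones.

2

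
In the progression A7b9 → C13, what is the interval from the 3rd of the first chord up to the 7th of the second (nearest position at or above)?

d7

The 3rd of A7b9 is C#; the 7th of C13 is Bb.
7 letter names make it a seventh; at 9 semitones (a whole step narrower than major) the quality is diminished.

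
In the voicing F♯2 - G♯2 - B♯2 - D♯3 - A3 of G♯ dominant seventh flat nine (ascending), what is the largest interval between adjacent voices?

Adjacent intervals: F♯2→G♯2 = major second; G♯2→B♯2 = major third; B♯2→D♯3 = minor third; D♯3→A3 = diminished fifth.
The largest is D♯3 to A3, a diminished fifth (6 semitones).

diminished fifth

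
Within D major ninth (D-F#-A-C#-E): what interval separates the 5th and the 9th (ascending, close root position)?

So we need the interval from A up to E.
A up to E spans 5 letter names and 7 semitones — a perfect fifth.

perfect 5th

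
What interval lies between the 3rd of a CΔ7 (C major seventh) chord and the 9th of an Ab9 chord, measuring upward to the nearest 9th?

The 3rd of CΔ7 (C major seventh) is E; the 9th of Ab9 is Bb.
From E to Bb: 6 semitones over a fifth = diminished.

diminished 5th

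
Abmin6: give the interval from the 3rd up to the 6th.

Spelling the chord: Ab, Cb, Eb, F.
3rd = Cb; 6th = F.
Cb up to F is 6 semitones, a half step wider than a perfect fourth, so the interval is augmented.

A4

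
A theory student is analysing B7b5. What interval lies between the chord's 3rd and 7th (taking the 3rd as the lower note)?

d5

Spelling the chord: B–D#–F–A.
3rd = D#; 7th = A.
D# up to A is 6 semitones, a half step narrower than a perfect fifth, so the interval is diminished.
This 3–7 tritone is the characteristic tension at the heart of the dominant sound.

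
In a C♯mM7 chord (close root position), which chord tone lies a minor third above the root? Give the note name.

E

C♯m(maj7) is spelled C♯–E–G♯–B♯.
The root is C♯. A minor third above C♯ is E.
E is the chord's 3rd.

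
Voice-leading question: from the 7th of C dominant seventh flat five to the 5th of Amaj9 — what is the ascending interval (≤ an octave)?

The 7th of C dominant seventh flat five is Bb; the 5th of Amaj9 is E.
4 letter names make it a fourth; at 6 semitones (a half step wider than perfect) the quality is augmented.

augmented fourth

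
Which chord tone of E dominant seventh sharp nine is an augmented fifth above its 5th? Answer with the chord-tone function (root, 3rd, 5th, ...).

Spelling the chord: E-G#-B-D-F##.
The 5th is B. An augmented fifth above B is F##.
F## is the chord's 9th.

9th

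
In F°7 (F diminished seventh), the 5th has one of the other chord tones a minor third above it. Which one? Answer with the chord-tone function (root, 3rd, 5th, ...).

F°7 is spelled F A♭ C♭ E𝄫.
The 5th is C♭. A minor third above C♭ is E𝄫.
E𝄫 is the chord's 7th.

7th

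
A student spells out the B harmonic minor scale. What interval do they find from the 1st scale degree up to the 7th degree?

major 7th

The scale runs B C# D E F# G A#.
So we need the interval from B up to A#.
Counting 7 letters and 11 half steps from B gives a major seventh.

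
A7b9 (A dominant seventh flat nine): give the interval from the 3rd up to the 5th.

minor 3rd

A7b9 (A dominant seventh flat nine) is spelled A, C#, E, G, Bb.
The 3rd is C# and the 5th is E.
3 letter names make it a third; at 3 semitones (a half step narrower than major) the quality is minor.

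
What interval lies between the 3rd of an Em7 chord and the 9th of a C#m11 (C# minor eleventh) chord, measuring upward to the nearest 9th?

augmented fifth

The 3rd of Em7 is G; the 9th of C#m11 (C# minor eleventh) is D#.
5 letter names make it a fifth; at 8 semitones (a half step wider than perfect) the quality is augmented.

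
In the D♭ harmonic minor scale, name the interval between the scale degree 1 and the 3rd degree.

m3

Spelling the D♭ harmonic minor scale: D♭ E♭ F♭ G♭ A♭ B𝄫 C.
Scale degree 1 = D♭; 3rd scale degree = F♭.
D♭ up to F♭ is 3 semitones, a half step narrower than a major third, so the interval is minor.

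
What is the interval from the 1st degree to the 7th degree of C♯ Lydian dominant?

m7

The scale runs C♯ D♯ E♯ F𝄪 G♯ A♯ B.
That puts C♯ below B.
From C♯ to B: 10 semitones over a seventh = minor.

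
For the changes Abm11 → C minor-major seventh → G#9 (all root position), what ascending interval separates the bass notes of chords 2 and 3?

augmented fifth

The roots are C and G#.
C up to G# is 8 semitones, a half step wider than a perfect fifth, so the interval is augmented.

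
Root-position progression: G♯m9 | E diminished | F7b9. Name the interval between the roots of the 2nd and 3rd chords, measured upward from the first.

minor 2nd

The roots are E and F.
From E to F: 1 semitone over a second = minor.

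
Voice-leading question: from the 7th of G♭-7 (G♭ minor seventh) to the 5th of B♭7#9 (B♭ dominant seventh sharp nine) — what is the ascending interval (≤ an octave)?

augmented unison

G♭-7 (G♭ minor seventh) has F♭ as its 7th, and B♭7#9 (B♭ dominant seventh sharp nine) has F as its 5th.
1 letter names make it a unison; at 1 semitone (a half step wider than perfect) the quality is augmented.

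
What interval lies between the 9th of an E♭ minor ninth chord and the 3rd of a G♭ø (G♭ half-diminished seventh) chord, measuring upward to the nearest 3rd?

diminished fourth

The 9th of E♭ minor ninth is F; the 3rd of G♭ø (G♭ half-diminished seventh) is B𝄫.
F up to B𝄫 is 4 semitones, a half step narrower than a perfect fourth, so the interval is diminished.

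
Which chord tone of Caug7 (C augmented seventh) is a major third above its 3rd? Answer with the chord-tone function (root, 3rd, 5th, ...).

5th

C7#5 (C augmented seventh) is spelled C, E, G♯, B♭.
The 3rd is E. A major third above E is G♯.
G♯ is the chord's 5th.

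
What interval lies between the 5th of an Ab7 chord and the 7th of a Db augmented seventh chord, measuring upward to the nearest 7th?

Ab7 has Eb as its 5th, and Db augmented seventh has Cb as its 7th.
6 letter names make it a sixth; at 8 semitones (a half step narrower than major) the quality is minor.

m6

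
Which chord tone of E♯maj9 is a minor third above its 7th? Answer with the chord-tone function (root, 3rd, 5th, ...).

The chord tones of E♯maj9 (E♯ major ninth) are E♯ G𝄪 B♯ D𝄪 F𝄪.
The 7th is D𝄪. A minor third above D𝄪 is F𝄪.
F𝄪 is the chord's 9th.

9th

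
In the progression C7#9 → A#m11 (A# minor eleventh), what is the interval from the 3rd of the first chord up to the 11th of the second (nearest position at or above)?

major seventh

C7#9 has E as its 3rd, and A#m11 (A# minor eleventh) has D# as its 11th.
From E to D# is 11 semitones, exactly the major seventh.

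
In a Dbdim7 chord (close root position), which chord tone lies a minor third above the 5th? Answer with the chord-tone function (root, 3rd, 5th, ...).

7th

Spelling the chord: Db-Fb-Abb-Cbb.
The 5th is Abb. A minor third above Abb is Cbb.
Cbb is the chord's 7th.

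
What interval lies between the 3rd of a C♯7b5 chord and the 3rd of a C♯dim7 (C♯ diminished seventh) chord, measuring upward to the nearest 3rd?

C♯7b5 has E♯ as its 3rd, and C♯dim7 (C♯ diminished seventh) has E as its 3rd.
8 letter names make it an octave; at 11 semitones (a half step narrower than perfect) the quality is diminished.

diminished 8th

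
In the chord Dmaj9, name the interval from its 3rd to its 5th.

Dmaj9 (D major ninth) is spelled D, F♯, A, C♯, E.
The 3rd is F♯ and the 5th is A.
3 letter names make it a third; at 3 semitones (a half step narrower than major) the quality is minor.

m3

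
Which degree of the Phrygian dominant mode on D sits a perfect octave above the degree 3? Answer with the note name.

The scale is D Eb F# G A Bb C.
The degree 3 is F#; a perfect octave above that is F# — scale degree 3.

F#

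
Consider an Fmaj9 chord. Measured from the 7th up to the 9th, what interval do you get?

Fmaj9 is spelled F A C E G.
So we need the interval from E up to G.
E up to G is 3 semitones, a half step narrower than a major third, so the interval is minor.

minor third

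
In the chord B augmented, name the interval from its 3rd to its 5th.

B augmented is spelled B, D♯, F𝄪.
So we need the interval from D♯ up to F𝄪.
From D♯ to F𝄪 is 4 semitones, exactly the major third.

major third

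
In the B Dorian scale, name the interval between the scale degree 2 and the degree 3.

Spelling the B Dorian scale: B C# D E F# G# A.
Scale degree 2 = C#; 3rd degree = D.
C# up to D is 1 semitone, a half step narrower than a major second, so the interval is minor.

minor 2nd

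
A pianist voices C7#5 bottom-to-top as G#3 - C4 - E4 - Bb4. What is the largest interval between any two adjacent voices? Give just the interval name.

Adjacent intervals: G#3→C4 = diminished fourth; C4→E4 = major third; E4→Bb4 = diminished fifth.
The largest is E4 to Bb4, a diminished fifth (6 semitones).

diminished 5th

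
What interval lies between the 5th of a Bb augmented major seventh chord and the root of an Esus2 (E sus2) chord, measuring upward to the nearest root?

The 5th of Bb augmented major seventh is F#; the root of Esus2 (E sus2) is E.
7 letter names make it a seventh; at 10 semitones (a half step narrower than major) the quality is minor.

m7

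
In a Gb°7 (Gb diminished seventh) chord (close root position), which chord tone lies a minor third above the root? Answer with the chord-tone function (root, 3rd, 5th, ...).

3rd

The chord tones of Gb diminished seventh are Gb–Bbb–Dbb–Fbb.
The root is Gb. A minor third above Gb is Bbb.
Bbb is the chord's 3rd.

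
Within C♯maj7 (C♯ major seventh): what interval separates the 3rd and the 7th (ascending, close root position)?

perfect fifth

The chord tones of C♯M7 (C♯ major seventh) are C♯ E♯ G♯ B♯.
That puts E♯ below B♯.
From E♯ to B♯ is 7 semitones, exactly the perfect fifth.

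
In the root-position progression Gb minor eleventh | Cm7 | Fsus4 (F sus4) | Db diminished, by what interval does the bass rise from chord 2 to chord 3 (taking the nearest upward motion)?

P4

The roots are C and F.
Counting 4 letters and 5 half steps from C gives a perfect fourth.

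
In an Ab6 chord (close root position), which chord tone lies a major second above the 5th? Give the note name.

F

Ab6 is spelled Ab-C-Eb-F.
The 5th is Eb. A major second above Eb is F.
F is the chord's 6th.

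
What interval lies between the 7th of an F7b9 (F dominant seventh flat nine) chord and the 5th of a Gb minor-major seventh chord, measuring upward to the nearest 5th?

F7b9 (F dominant seventh flat nine) has Eb as its 7th, and Gb minor-major seventh has Db as its 5th.
From Eb to Db: 10 semitones over a seventh = minor.

minor seventh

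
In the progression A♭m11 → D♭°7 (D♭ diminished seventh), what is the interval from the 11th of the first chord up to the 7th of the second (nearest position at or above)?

The 11th of A♭m11 is D♭; the 7th of D♭°7 (D♭ diminished seventh) is C𝄫.
D♭ up to C𝄫 is 9 semitones, a whole step narrower than a major seventh, so the interval is diminished.

diminished seventh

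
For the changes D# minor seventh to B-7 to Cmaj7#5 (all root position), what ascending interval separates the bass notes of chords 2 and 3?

minor second

The roots are B and C.
From B to C: 1 semitone over a second = minor.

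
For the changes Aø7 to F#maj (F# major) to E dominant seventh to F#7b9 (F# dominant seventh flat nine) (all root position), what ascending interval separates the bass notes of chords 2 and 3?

The roots are F# and E.
From F# to E: 10 semitones over a seventh = minor.

minor seventh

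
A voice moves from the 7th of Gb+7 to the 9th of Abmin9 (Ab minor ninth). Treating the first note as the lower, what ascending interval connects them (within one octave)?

A4

The 7th of Gb+7 is Fb; the 9th of Abmin9 (Ab minor ninth) is Bb.
Fb up to Bb is 6 semitones, a half step wider than a perfect fourth, so the interval is augmented.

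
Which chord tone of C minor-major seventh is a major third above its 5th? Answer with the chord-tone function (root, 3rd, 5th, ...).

7th

Cm(maj7) is spelled C–Eb–G–B.
The 5th is G. A major third above G is B.
B is the chord's 7th.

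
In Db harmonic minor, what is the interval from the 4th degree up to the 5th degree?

Db harmonic minor: Db Eb Fb Gb Ab Bbb C.
4th degree = Gb; scale degree 5 = Ab.
Counting 2 letters and 2 half steps from Gb gives a major second.

major 2nd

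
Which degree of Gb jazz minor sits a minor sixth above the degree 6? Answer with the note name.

Cb

The scale is Gb Ab Bbb Cb Db Eb F.
The degree 6 is Eb; a minor sixth above that is Cb — scale degree 4.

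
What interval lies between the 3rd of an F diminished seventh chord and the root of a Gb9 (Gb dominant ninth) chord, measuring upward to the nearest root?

The 3rd of F diminished seventh is Ab; the root of Gb9 (Gb dominant ninth) is Gb.
7 letter names make it a seventh; at 10 semitones (a half step narrower than major) the quality is minor.

minor seventh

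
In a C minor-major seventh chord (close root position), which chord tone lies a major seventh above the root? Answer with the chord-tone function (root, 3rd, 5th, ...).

7th

The chord tones of C minor-major seventh are C, E♭, G, B.
The root is C. A major seventh above C is B.
B is the chord's 7th.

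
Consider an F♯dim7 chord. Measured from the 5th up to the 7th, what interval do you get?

The chord tones of F♯ diminished seventh are F♯-A-C-E♭.
5th = C; 7th = E♭.
C up to E♭ is 3 semitones, a half step narrower than a major third, so the interval is minor.

minor third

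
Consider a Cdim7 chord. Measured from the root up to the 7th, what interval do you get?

Spelling the chord: C-Eb-Gb-Bbb.
The root is C and the 7th is Bbb.
7 letter names make it a seventh; at 9 semitones (a whole step narrower than major) the quality is diminished.

diminished seventh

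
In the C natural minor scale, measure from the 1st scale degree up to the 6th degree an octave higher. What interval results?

minor thirteenth

C natural minor: C D E♭ F G A♭ B♭.
The 1st scale degree is C and the 6th scale degree (up an octave) is A♭.
From C to A♭: 20 semitones over a thirteenth = minor.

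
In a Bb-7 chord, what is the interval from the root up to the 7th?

Spelling the chord: Bb–Db–F–Ab.
That puts Bb below Ab.
Bb up to Ab is 10 semitones, a half step narrower than a major seventh, so the interval is minor.

minor seventh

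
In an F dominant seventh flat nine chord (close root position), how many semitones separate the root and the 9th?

The chord tones of F7b9 are F, A, C, E♭, G♭.
F to G♭ is a minor ninth: 13 semitones.

13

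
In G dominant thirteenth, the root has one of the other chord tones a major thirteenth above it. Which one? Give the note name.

E

G13 is spelled G-B-D-F-A-E.
The root is G. A major thirteenth above G is E.
E is the chord's 13th.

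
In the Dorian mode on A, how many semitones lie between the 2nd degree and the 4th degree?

3

The scale is A B C D E F# G.
B up to D is a minor third — 3 semitones.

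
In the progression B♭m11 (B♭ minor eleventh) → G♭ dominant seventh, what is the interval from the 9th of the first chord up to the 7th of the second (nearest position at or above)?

diminished fourth

B♭m11 (B♭ minor eleventh) has C as its 9th, and G♭ dominant seventh has F♭ as its 7th.
4 letter names make it a fourth; at 4 semitones (a half step narrower than perfect) the quality is diminished.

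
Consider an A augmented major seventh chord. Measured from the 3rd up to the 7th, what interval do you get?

The chord tones of A augmented major seventh are A-C#-E#-G#.
The 3rd is C# and the 7th is G#.
C# up to G# spans 5 letter names and 7 semitones — a perfect fifth.

perfect fifth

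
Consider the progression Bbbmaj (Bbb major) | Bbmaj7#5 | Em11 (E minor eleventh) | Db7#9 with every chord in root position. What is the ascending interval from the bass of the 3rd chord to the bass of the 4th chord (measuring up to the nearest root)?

The roots are E and Db.
7 letter names make it a seventh; at 9 semitones (a whole step narrower than major) the quality is diminished.

diminished 7th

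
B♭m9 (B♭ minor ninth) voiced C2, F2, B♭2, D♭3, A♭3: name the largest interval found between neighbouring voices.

P5

Adjacent intervals: C2→F2 = perfect fourth; F2→B♭2 = perfect fourth; B♭2→D♭3 = minor third; D♭3→A♭3 = perfect fifth.
The largest is D♭3 to A♭3, a perfect fifth (7 semitones).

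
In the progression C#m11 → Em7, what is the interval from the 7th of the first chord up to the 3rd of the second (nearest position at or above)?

C#m11 has B as its 7th, and Em7 has G as its 3rd.
B up to G is 8 semitones, a half step narrower than a major sixth, so the interval is minor.

minor sixth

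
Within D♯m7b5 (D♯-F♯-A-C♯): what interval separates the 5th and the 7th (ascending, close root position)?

5th = A; 7th = C♯.
Counting 3 letters and 4 half steps from A gives a major third.

major third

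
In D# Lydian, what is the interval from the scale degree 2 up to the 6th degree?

The scale runs D# E# F## G## A# B# C##.
Scale degree 2 = E#; 6th scale degree = B#.
Counting 5 letters and 7 half steps from E# gives a perfect fifth.

perfect 5th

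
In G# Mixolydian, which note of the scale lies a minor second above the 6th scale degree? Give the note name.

F#

The scale is G# A# B# C# D# E# F#.
The 6th scale degree is E#; a minor second above that is F# — scale degree 7.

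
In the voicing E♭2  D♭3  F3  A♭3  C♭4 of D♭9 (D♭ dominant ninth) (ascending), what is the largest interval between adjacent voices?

minor seventh

Adjacent intervals: E♭2→D♭3 = minor seventh; D♭3→F3 = major third; F3→A♭3 = minor third; A♭3→C♭4 = minor third.
The largest is E♭2 to D♭3, a minor seventh (10 semitones).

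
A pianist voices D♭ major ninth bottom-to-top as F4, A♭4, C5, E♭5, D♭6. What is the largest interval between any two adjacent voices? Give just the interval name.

minor 7th

Adjacent intervals: F4→A♭4 = minor third; A♭4→C5 = major third; C5→E♭5 = minor third; E♭5→D♭6 = minor seventh.
The largest is E♭5 to D♭6, a minor seventh (10 semitones).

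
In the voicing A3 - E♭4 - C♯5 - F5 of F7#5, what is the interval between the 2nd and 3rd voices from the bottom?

Those voices are E♭4 and C♯5.
6 letter names make it a sixth; at 10 semitones (a half step wider than major) the quality is augmented.

augmented 6th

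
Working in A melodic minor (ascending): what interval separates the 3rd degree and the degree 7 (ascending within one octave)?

Spelling A melodic minor (ascending): A B C D E F# G#.
So we need the interval from C up to G#.
C up to G# is 8 semitones, a half step wider than a perfect fifth, so the interval is augmented.

A5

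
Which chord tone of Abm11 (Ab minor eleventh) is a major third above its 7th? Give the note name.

The chord tones of Abm11 (Ab minor eleventh) are Ab, Cb, Eb, Gb, Bb, Db.
The 7th is Gb. A major third above Gb is Bb.
Bb is the chord's 9th.

Bb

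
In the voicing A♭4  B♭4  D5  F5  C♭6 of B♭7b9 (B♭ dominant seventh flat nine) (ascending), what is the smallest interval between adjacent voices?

major 2nd

Adjacent intervals: A♭4→B♭4 = major second; B♭4→D5 = major third; D5→F5 = minor third; F5→C♭6 = diminished fifth.
The smallest is A♭4 to B♭4, a major second (2 semitones).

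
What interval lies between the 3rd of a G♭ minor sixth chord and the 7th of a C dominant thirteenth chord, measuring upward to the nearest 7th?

G♭ minor sixth has B𝄫 as its 3rd, and C dominant thirteenth has B♭ as its 7th.
1 letter names make it a unison; at 1 semitone (a half step wider than perfect) the quality is augmented.

A1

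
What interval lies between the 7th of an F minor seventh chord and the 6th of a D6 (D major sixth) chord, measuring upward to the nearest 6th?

augmented fifth

The 7th of F minor seventh is Eb; the 6th of D6 (D major sixth) is B.
From Eb to B: 8 semitones over a fifth = augmented.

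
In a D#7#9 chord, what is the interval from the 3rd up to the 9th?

The chord tones of D#7#9 (D# dominant seventh sharp nine) are D#, F##, A#, C#, E##.
The 3rd is F## and the 9th is E##.
F## up to E## spans 7 letter names and 11 semitones — a major seventh.

major seventh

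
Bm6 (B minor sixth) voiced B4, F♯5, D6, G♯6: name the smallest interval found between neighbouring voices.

Adjacent intervals: B4→F♯5 = perfect fifth; F♯5→D6 = minor sixth; D6→G♯6 = augmented fourth.
The smallest is D6 to G♯6, an augmented fourth (6 semitones).

augmented fourth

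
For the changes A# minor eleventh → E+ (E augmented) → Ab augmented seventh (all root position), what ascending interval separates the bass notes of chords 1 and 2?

d5

The roots are A# and E.
From A# to E: 6 semitones over a fifth = diminished.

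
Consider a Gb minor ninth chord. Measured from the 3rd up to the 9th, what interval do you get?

major seventh

Gbmin9 is spelled Gb–Bbb–Db–Fb–Ab.
The 3rd is Bbb and the 9th is Ab.
From Bbb to Ab is 11 semitones, exactly the major seventh.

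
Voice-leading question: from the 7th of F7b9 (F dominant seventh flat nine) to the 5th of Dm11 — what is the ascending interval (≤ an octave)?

augmented 4th

The 7th of F7b9 (F dominant seventh flat nine) is Eb; the 5th of Dm11 is A.
Eb up to A is 6 semitones, a half step wider than a perfect fourth, so the interval is augmented.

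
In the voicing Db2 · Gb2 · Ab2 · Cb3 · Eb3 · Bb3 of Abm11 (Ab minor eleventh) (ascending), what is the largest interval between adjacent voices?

Adjacent intervals: Db2→Gb2 = perfect fourth; Gb2→Ab2 = major second; Ab2→Cb3 = minor third; Cb3→Eb3 = major third; Eb3→Bb3 = perfect fifth.
The largest is Eb3 to Bb3, a perfect fifth (7 semitones).

perfect 5th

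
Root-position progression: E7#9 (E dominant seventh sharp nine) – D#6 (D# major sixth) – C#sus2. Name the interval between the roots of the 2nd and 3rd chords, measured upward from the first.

The roots are D# and C#.
From D# to C#: 10 semitones over a seventh = minor.

minor seventh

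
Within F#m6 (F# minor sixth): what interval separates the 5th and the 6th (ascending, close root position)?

F#m6 is spelled F# A C# D#.
That puts C# below D#.
From C# to D# is 2 semitones, exactly the major second.

major second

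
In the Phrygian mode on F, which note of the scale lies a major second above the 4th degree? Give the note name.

The scale is F G♭ A♭ B♭ C D♭ E♭.
The 4th degree is B♭; a major second above that is C — scale degree 5.

C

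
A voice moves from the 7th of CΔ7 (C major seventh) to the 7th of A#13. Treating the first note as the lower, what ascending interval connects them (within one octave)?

CΔ7 (C major seventh) has B as its 7th, and A#13 has G# as its 7th.
Counting 6 letters and 9 half steps from B gives a major sixth.

major sixth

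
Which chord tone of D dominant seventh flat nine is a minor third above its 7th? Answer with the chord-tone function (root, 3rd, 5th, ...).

D dominant seventh flat nine is spelled D-F♯-A-C-E♭.
The 7th is C. A minor third above C is E♭.
E♭ is the chord's 9th.

9th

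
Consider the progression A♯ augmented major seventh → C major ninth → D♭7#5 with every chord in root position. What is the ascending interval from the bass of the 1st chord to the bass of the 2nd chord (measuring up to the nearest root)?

The roots are A♯ and C.
3 letter names make it a third; at 2 semitones (a whole step narrower than major) the quality is diminished.

diminished 3rd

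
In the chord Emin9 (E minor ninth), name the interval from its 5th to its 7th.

The chord tones of E minor ninth are E-G-B-D-F♯.
That puts B below D.
3 letter names make it a third; at 3 semitones (a half step narrower than major) the quality is minor.

minor 3rd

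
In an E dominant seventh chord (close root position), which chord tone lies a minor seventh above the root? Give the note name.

Spelling the chord: E G# B D.
The root is E. A minor seventh above E is D.
D is the chord's 7th.

D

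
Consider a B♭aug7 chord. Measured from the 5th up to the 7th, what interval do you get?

B♭7#5 (B♭ augmented seventh): B♭, D, F♯, A♭.
The 5th is F♯ and the 7th is A♭.
F♯ up to A♭ is 2 semitones, a whole step narrower than a major third, so the interval is diminished.

diminished third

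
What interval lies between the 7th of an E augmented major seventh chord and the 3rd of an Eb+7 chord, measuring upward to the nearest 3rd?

diminished 4th

The 7th of E augmented major seventh is D#; the 3rd of Eb+7 is G.
From D# to G: 4 semitones over a fourth = diminished.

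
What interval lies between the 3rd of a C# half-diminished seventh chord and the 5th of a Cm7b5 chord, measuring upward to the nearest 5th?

diminished third

The 3rd of C# half-diminished seventh is E; the 5th of Cm7b5 is Gb.
3 letter names make it a third; at 2 semitones (a whole step narrower than major) the quality is diminished.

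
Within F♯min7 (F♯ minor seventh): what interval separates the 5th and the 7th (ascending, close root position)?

minor third

Spelling the chord: F♯–A–C♯–E.
The 5th is C♯ and the 7th is E.
C♯ up to E is 3 semitones, a half step narrower than a major third, so the interval is minor.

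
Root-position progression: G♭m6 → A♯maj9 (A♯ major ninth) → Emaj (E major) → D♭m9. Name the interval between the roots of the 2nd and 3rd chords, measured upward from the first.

The roots are A♯ and E.
A♯ up to E is 6 semitones, a half step narrower than a perfect fifth, so the interval is diminished.

diminished fifth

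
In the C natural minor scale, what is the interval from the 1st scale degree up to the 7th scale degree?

m7

Spelling the C natural minor scale: C D Eb F G Ab Bb.
1st scale degree = C; degree 7 = Bb.
From C to Bb: 10 semitones over a seventh = minor.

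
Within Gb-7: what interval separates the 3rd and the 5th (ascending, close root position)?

M3

The chord tones of Gbmin7 are Gb Bbb Db Fb.
3rd = Bbb; 5th = Db.
Bbb up to Db spans 3 letter names and 4 semitones — a major third.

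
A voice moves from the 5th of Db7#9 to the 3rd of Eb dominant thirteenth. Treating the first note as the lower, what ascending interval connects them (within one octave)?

M7

The 5th of Db7#9 is Ab; the 3rd of Eb dominant thirteenth is G.
From Ab to G is 11 semitones, exactly the major seventh.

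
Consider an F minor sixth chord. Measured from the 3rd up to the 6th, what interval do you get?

augmented fourth

Fm6 is spelled F-Ab-C-D.
So we need the interval from Ab up to D.
Ab up to D is 6 semitones, a half step wider than a perfect fourth, so the interval is augmented.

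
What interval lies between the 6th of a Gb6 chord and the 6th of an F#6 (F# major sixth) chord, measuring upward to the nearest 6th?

The 6th of Gb6 is Eb; the 6th of F#6 (F# major sixth) is D#.
7 letter names make it a seventh; at 12 semitones (a half step wider than major) the quality is augmented.

augmented 7th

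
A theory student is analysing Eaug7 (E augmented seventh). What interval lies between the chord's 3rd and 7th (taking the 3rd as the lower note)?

The chord tones of E augmented seventh are E–G♯–B♯–D.
So we need the interval from G♯ up to D.
G♯ up to D is 6 semitones, a half step narrower than a perfect fifth, so the interval is diminished.

diminished fifth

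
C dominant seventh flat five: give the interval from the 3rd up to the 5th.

C7b5: C–E–Gb–Bb.
So we need the interval from E up to Gb.
From E to Gb: 2 semitones over a third = diminished.

d3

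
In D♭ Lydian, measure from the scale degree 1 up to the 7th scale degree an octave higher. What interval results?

major 14th

D♭ lydian: D♭ E♭ F G A♭ B♭ C.
The scale degree 1 is D♭ and the 7th degree (up an octave) is C.
D♭ up to C spans 14 letter names and 23 semitones — a major fourteenth.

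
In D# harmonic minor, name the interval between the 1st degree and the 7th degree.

major 7th

The scale runs D# E# F# G# A# B C##.
1st degree = D#; 7th degree = C##.
D# up to C## spans 7 letter names and 11 semitones — a major seventh.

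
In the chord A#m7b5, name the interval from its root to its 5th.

diminished fifth

A#ø is spelled A#-C#-E-G#.
That puts A# below E.
5 letter names make it a fifth; at 6 semitones (a half step narrower than perfect) the quality is diminished.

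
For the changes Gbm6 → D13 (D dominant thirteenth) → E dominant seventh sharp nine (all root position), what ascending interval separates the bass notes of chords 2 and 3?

The roots are D and E.
From D to E is 2 semitones, exactly the major second.

major second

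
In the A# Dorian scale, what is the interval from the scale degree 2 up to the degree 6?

The scale runs A# B# C# D# E# F## G#.
Scale degree 2 = B#; degree 6 = F##.
Counting 5 letters and 7 half steps from B# gives a perfect fifth.

P5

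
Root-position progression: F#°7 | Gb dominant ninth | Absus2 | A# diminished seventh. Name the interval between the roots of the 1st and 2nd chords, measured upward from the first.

d2

The roots are F# and Gb.
F# up to Gb is 0 semitones, a whole step narrower than a major second, so the interval is diminished.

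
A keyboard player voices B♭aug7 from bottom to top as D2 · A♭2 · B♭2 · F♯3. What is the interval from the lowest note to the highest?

The outer voices are D2 and F♯3.
D up to F♯ spans 10 letter names and 16 semitones — a major tenth.

major tenth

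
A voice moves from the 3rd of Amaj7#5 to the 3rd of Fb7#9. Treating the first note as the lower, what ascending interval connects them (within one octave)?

The 3rd of Amaj7#5 is C#; the 3rd of Fb7#9 is Ab.
From C# to Ab: 7 semitones over a sixth = diminished.

diminished 6th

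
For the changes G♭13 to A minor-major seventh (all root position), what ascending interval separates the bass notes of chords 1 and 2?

augmented 2nd

The roots are G♭ and A.
G♭ up to A is 3 semitones, a half step wider than a major second, so the interval is augmented.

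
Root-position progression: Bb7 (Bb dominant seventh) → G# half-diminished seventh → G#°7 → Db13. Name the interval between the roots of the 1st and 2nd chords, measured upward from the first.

augmented 6th

The roots are Bb and G#.
Bb up to G# is 10 semitones, a half step wider than a major sixth, so the interval is augmented.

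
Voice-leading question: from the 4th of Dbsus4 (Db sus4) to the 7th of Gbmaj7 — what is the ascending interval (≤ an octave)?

The 4th of Dbsus4 (Db sus4) is Gb; the 7th of Gbmaj7 is F.
Gb up to F spans 7 letter names and 11 semitones — a major seventh.

major seventh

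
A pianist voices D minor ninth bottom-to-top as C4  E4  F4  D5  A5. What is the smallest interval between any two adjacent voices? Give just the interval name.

Adjacent intervals: C4→E4 = major third; E4→F4 = minor second; F4→D5 = major sixth; D5→A5 = perfect fifth.
The smallest is E4 to F4, a minor second (1 semitone).

minor 2nd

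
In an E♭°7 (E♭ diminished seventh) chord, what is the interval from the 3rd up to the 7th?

E♭ diminished seventh: E♭-G♭-B𝄫-D𝄫.
So we need the interval from G♭ up to D𝄫.
5 letter names make it a fifth; at 6 semitones (a half step narrower than perfect) the quality is diminished.

diminished fifth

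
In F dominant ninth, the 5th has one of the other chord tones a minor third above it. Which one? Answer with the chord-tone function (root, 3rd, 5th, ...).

7th

F dominant ninth: F, A, C, Eb, G.
The 5th is C. A minor third above C is Eb.
Eb is the chord's 7th.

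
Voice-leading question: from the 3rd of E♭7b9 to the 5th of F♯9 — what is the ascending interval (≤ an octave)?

augmented fourth

The 3rd of E♭7b9 is G; the 5th of F♯9 is C♯.
4 letter names make it a fourth; at 6 semitones (a half step wider than perfect) the quality is augmented.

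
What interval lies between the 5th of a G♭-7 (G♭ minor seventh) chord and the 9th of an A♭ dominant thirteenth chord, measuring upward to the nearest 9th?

major 6th

The 5th of G♭-7 (G♭ minor seventh) is D♭; the 9th of A♭ dominant thirteenth is B♭.
D♭ up to B♭ spans 6 letter names and 9 semitones — a major sixth.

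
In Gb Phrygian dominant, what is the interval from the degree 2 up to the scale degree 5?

augmented 4th

The scale runs Gb Abb Bb Cb Db Ebb Fb.
So we need the interval from Abb up to Db.
Abb up to Db is 6 semitones, a half step wider than a perfect fourth, so the interval is augmented.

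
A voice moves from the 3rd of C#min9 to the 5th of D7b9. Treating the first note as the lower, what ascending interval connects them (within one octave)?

The 3rd of C#min9 is E; the 5th of D7b9 is A.
E up to A spans 4 letter names and 5 semitones — a perfect fourth.

perfect fourth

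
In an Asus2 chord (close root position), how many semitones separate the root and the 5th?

7

Asus2 (A sus2): A-B-E.
A to E is a perfect fifth: 7 semitones.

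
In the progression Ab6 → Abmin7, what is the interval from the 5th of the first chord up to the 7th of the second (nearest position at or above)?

Ab6 has Eb as its 5th, and Abmin7 has Gb as its 7th.
3 letter names make it a third; at 3 semitones (a half step narrower than major) the quality is minor.

minor third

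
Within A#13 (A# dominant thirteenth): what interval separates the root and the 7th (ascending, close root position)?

Spelling the chord: A#, C##, E#, G#, B#, F##.
That puts A# below G#.
A# up to G# is 10 semitones, a half step narrower than a major seventh, so the interval is minor.

minor seventh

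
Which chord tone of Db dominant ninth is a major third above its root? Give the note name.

F

Db9: Db–F–Ab–Cb–Eb.
The root is Db. A major third above Db is F.
F is the chord's 3rd.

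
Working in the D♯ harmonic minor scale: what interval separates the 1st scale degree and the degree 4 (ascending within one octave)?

perfect fourth

Spelling the D♯ harmonic minor scale: D♯ E♯ F♯ G♯ A♯ B C𝄪.
That puts D♯ below G♯.
From D♯ to G♯ is 5 semitones, exactly the perfect fourth.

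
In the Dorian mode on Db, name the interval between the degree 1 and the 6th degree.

The scale runs Db Eb Fb Gb Ab Bb Cb.
The degree 1 is Db and the 6th degree is Bb.
Db up to Bb spans 6 letter names and 9 semitones — a major sixth.

M6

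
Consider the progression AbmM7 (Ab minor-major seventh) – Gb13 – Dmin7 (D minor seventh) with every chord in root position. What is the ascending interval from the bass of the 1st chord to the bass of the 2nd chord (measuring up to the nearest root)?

minor 7th

The roots are Ab and Gb.
7 letter names make it a seventh; at 10 semitones (a half step narrower than major) the quality is minor.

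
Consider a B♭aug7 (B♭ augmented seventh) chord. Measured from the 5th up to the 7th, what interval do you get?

The chord tones of B♭+7 (B♭ augmented seventh) are B♭–D–F♯–A♭.
5th = F♯; 7th = A♭.
From F♯ to A♭: 2 semitones over a third = diminished.

diminished third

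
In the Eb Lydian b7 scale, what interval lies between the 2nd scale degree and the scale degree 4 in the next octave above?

major tenth

Eb lydian dominant: Eb F G A Bb C Db.
That puts F below A.
F up to A spans 10 letter names and 16 semitones — a major tenth.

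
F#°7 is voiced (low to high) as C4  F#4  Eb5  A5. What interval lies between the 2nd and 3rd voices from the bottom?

Those voices are F#4 and Eb5.
From F# to Eb: 9 semitones over a seventh = diminished.

diminished seventh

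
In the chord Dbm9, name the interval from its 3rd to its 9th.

Dbmin9: Db-Fb-Ab-Cb-Eb.
The 3rd is Fb and the 9th is Eb.
Fb up to Eb spans 7 letter names and 11 semitones — a major seventh.

major seventh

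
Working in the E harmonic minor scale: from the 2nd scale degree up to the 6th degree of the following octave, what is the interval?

d12

The scale runs E F# G A B C D#.
So we need the interval from F# up to C.
F# up to C is 18 semitones, a half step narrower than a perfect twelfth, so the interval is diminished.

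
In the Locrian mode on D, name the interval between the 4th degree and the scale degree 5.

Spelling the Locrian mode on D: D Eb F G Ab Bb C.
So we need the interval from G up to Ab.
From G to Ab: 1 semitone over a second = minor.

minor second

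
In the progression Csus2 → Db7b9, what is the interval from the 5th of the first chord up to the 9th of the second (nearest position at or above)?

The 5th of Csus2 is G; the 9th of Db7b9 is Ebb.
From G to Ebb: 7 semitones over a sixth = diminished.

diminished 6th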